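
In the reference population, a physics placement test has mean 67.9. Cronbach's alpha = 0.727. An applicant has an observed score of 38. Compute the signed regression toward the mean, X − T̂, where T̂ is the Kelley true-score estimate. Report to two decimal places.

-8.16

T̂ = ρX + (1 − ρ)μ
  = 0.727 × 38 + 0.273 × 67.9
  = 27.626 + 18.5367
  = 46.1627
  ≈ 46.163
X − T̂ = 38 − 46.163 = -8.163 → -8.16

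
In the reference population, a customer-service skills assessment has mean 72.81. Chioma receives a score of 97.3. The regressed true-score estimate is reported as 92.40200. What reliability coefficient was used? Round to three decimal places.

0.800

T̂ = ρX + (1 − ρ)μ  ⇒  T̂ − μ = ρ(X − μ)
ρ = (T̂ − μ)/(X − μ) = (92.40200 − 72.81) / (97.3 − 72.81) = 19.59200 / 24.49 = 0.80000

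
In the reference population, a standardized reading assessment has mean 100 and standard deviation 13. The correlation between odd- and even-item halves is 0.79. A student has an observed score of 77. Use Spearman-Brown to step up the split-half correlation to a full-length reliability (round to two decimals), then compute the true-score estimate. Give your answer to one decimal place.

Spearman-Brown: ρ = 2r/(1 + r) = 2(0.79)/(1 + 0.79) = 1.580/1.79 = 0.8827 → 0.88
T̂ = 0.88(77) + 0.12(100) = 67.76 + 12.00 = 79.76 → 79.8

79.8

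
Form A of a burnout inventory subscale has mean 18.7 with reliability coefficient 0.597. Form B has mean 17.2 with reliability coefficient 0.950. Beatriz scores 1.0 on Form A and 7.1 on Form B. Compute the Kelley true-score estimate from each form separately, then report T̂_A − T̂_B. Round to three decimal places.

T̂_A = 0.597(1.0) + 0.403(18.7) = 8.13310
T̂_B = 0.950(7.1) + 0.050(17.2) = 7.60500
T̂_A − T̂_B = 0.52810

0.528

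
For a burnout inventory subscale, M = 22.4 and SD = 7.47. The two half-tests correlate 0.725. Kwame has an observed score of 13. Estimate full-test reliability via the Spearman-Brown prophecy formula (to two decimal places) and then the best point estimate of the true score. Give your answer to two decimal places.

Spearman-Brown: ρ = 2r/(1 + r) = 2(0.725)/(1 + 0.725) = 1.4500/1.725 = 0.8406 → 0.84
T̂ = ρX + (1 − ρ)μ
  = 0.84 × 13 + 0.16 × 22.4
  = 10.92 + 3.584
  = 14.504
  ≈ 14.50

14.50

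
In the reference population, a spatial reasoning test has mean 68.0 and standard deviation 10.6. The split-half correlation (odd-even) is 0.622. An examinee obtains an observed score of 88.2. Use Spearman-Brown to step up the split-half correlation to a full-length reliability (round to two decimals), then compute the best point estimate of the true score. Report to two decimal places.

83.55

Spearman-Brown: ρ = 2r/(1 + r) = 2(0.622)/(1 + 0.622) = 1.2440/1.622 = 0.7670 → 0.77
Kelley's formula gives T̂ = 0.77·88.2 + 0.23·68.0 = 67.914 + 15.640 = 83.554.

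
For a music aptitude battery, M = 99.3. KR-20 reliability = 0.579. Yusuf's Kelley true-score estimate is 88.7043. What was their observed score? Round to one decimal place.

T̂ = ρX + (1 − ρ)μ  ⇒  X = (T̂ − (1 − ρ)μ) / ρ
X = (88.7043 − 0.421 × 99.3) / 0.579 = (88.7043 − 41.8053) / 0.579 = 46.8990 / 0.579 = 81.000

81.0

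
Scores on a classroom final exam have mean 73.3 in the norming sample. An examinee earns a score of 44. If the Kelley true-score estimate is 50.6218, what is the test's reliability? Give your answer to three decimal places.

0.774

T̂ = ρX + (1 − ρ)μ  ⇒  T̂ − μ = ρ(X − μ)
ρ = (T̂ − μ)/(X − μ) = (50.6218 − 73.3) / (44 − 73.3) = -22.6782 / -29.3 = 0.77400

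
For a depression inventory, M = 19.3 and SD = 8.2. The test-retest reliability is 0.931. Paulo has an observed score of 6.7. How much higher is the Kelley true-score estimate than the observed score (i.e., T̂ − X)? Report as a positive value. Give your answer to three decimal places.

0.869

Kelley's formula gives T̂ = 0.931·6.7 + 0.069·19.3 = 6.2377 + 1.3317 = 7.56940.
T̂ − X = 7.5694 − 6.7 = 0.8694 → 0.869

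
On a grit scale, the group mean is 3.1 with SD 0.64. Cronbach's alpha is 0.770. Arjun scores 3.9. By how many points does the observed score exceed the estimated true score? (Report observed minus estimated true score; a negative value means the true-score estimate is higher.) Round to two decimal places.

0.18

T̂ = ρX + (1 − ρ)μ
  = 0.770 × 3.9 + 0.230 × 3.1
  = 3.0030 + 0.7130
  = 3.7160
  ≈ 3.716
X − T̂ = 3.9 − 3.716 = 0.184 → 0.18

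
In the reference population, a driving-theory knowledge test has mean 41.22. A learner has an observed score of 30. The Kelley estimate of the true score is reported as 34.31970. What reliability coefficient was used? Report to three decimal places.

0.615

T̂ = ρX + (1 − ρ)μ  ⇒  T̂ − μ = ρ(X − μ)
ρ = (T̂ − μ)/(X − μ) = (34.31970 − 41.22) / (30 − 41.22) = -6.90030 / -11.22 = 0.61500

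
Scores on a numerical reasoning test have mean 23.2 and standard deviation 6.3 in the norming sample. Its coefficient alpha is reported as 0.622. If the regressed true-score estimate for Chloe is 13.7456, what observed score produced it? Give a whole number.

T̂ = ρX + (1 − ρ)μ  ⇒  X = (T̂ − (1 − ρ)μ) / ρ
X = (13.7456 − 0.378 × 23.2) / 0.622 = (13.7456 − 8.7696) / 0.622 = 4.9760 / 0.622 = 8.00

8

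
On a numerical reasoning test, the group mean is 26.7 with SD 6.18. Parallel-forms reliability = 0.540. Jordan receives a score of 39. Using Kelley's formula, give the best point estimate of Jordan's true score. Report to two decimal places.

T̂ = ρX + (1 − ρ)μ
  = 0.540 × 39 + 0.460 × 26.7
  = 21.060 + 12.2820
  = 33.342
  ≈ 33.34

33.34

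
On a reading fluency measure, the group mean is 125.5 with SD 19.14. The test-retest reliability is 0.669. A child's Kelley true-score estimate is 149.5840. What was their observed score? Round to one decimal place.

T̂ = ρX + (1 − ρ)μ  ⇒  X = (T̂ − (1 − ρ)μ) / ρ
X = (149.5840 − 0.331 × 125.5) / 0.669 = (149.5840 − 41.5405) / 0.669 = 108.0435 / 0.669 = 161.500

161.5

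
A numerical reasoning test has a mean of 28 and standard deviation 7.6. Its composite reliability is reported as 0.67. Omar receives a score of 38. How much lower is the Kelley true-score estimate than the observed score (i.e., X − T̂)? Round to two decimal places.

3.30

Kelley's formula gives T̂ = 0.67·38 + 0.33·28 = 25.46 + 9.24 = 34.7000.
X − T̂ = 38 − 34.700 = 3.300 → 3.30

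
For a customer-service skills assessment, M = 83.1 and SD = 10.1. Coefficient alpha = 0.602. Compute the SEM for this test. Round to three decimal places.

SEM = SD · √(1 − ρ) = 10.1 × √0.398 = 10.1 × 0.6309 = 6.3718

6.372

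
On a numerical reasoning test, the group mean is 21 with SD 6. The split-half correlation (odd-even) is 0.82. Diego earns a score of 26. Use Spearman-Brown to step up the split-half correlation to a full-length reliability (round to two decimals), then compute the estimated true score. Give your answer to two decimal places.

25.50

Spearman-Brown: ρ = 2r/(1 + r) = 2(0.82)/(1 + 0.82) = 1.640/1.82 = 0.9011 → 0.90
T̂ = 0.90(26) + 0.10(21) = 23.40 + 2.10 = 25.500 → 25.50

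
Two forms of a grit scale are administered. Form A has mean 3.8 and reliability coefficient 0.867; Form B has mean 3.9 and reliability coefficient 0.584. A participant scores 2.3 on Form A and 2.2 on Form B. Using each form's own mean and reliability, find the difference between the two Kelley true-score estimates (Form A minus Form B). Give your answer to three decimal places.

-0.408

T̂_A = 0.867(2.3) + 0.133(3.8) = 2.49950
T̂_B = 0.584(2.2) + 0.416(3.9) = 2.90720
T̂_A − T̂_B = -0.40770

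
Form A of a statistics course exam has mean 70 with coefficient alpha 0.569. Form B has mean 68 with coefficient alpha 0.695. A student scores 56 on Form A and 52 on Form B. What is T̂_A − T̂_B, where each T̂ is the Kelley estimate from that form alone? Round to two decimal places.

T̂_A = 0.569(56) + 0.431(70) = 62.0340
T̂_B = 0.695(52) + 0.305(68) = 56.8800
T̂_A − T̂_B = 5.1540

5.15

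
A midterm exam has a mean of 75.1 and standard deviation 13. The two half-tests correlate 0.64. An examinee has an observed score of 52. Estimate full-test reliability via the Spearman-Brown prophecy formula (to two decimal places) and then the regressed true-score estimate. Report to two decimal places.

Spearman-Brown: ρ = 2r/(1 + r) = 2(0.64)/(1 + 0.64) = 1.280/1.64 = 0.7805 → 0.78
T̂ = 0.78(52) + 0.22(75.1) = 40.56 + 16.522 = 57.082 → 57.08

57.08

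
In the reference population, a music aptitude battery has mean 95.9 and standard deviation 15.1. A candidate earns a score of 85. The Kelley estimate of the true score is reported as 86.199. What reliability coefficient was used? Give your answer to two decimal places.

0.89

T̂ = ρX + (1 − ρ)μ  ⇒  T̂ − μ = ρ(X − μ)
ρ = (T̂ − μ)/(X − μ) = (86.199 − 95.9) / (85 − 95.9) = -9.701 / -10.9 = 0.8900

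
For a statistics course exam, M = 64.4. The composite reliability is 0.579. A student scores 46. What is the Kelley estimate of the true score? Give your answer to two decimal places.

T̂ = ρX + (1 − ρ)μ
  = 0.579 × 46 + 0.421 × 64.4
  = 26.634 + 27.1124
  = 53.746
  ≈ 53.75

53.75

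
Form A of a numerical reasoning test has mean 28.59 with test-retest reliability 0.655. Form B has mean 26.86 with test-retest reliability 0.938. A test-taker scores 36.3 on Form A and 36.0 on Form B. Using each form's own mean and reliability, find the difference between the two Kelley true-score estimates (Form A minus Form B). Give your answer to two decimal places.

T̂_A = 0.655(36.3) + 0.345(28.59) = 33.6401
T̂_B = 0.938(36.0) + 0.062(26.86) = 35.4333
T̂_A − T̂_B = -1.7933

-1.79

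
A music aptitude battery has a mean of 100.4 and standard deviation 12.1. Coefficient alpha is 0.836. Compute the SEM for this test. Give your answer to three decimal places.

SEM = SD · √(1 − ρ) = 12.1 × √0.164 = 12.1 × 0.4050 = 4.9001

4.900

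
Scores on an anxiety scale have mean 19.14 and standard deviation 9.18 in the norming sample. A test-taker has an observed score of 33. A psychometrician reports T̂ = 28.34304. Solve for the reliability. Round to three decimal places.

0.664

T̂ = ρX + (1 − ρ)μ  ⇒  T̂ − μ = ρ(X − μ)
ρ = (T̂ − μ)/(X − μ) = (28.34304 − 19.14) / (33 − 19.14) = 9.20304 / 13.86 = 0.66400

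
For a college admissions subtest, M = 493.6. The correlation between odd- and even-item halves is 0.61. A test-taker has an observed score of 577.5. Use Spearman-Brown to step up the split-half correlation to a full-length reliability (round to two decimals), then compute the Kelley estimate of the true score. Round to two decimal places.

Spearman-Brown: ρ = 2r/(1 + r) = 2(0.61)/(1 + 0.61) = 1.220/1.61 = 0.7578 → 0.76
T̂ = ρX + (1 − ρ)μ
  = 0.76 × 577.5 + 0.24 × 493.6
  = 438.900 + 118.464
  = 557.364
  ≈ 557.36

557.36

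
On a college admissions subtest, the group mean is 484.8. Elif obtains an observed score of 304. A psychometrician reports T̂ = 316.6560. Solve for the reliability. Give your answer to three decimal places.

T̂ = ρX + (1 − ρ)μ  ⇒  T̂ − μ = ρ(X − μ)
ρ = (T̂ − μ)/(X − μ) = (316.6560 − 484.8) / (304 − 484.8) = -168.1440 / -180.8 = 0.93000

0.930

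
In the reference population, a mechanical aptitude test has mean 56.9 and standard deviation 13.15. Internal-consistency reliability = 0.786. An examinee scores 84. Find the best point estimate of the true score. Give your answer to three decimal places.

78.201

Weight the observed score by reliability and the mean by (1 − reliability): T̂ = 0.786·84 + 0.214·56.9 = 66.024 + 12.1766 = 78.2006.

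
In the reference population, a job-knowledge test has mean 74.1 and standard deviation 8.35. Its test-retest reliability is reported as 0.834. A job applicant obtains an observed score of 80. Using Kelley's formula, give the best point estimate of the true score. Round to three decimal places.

Regress the observed score toward the mean by the unreliability: T̂ = 0.834·80 + 0.166·74.1 = 66.720 + 12.3006 = 79.0206.

79.021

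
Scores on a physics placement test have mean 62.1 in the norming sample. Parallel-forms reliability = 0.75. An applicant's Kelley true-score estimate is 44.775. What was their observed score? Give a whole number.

T̂ = ρX + (1 − ρ)μ  ⇒  X = (T̂ − (1 − ρ)μ) / ρ
X = (44.775 − 0.25 × 62.1) / 0.75 = (44.775 − 15.525) / 0.75 = 29.250 / 0.75 = 39.00

39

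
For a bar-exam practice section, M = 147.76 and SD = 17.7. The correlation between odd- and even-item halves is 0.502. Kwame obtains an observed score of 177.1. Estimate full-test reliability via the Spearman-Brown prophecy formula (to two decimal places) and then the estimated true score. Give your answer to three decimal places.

Spearman-Brown: ρ = 2r/(1 + r) = 2(0.502)/(1 + 0.502) = 1.0040/1.502 = 0.6684 → 0.67
T̂ = 0.67(177.1) + 0.33(147.76) = 118.657 + 48.7608 = 167.4178 → 167.418

167.418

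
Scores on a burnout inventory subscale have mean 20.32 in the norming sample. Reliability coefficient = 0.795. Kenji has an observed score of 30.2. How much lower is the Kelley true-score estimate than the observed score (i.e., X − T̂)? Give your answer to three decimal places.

2.025

Kelley's formula gives T̂ = 0.795·30.2 + 0.205·20.32 = 24.0090 + 4.16560 = 28.17460.
X − T̂ = 30.2 − 28.1746 = 2.0254 → 2.025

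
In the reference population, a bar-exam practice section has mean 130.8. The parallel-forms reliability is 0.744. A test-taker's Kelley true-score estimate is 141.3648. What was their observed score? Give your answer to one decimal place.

T̂ = ρX + (1 − ρ)μ  ⇒  X = (T̂ − (1 − ρ)μ) / ρ
X = (141.3648 − 0.256 × 130.8) / 0.744 = (141.3648 − 33.4848) / 0.744 = 107.8800 / 0.744 = 145.000

145.0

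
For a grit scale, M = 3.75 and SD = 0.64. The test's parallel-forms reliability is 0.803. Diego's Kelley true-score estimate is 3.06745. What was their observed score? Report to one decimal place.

2.9

T̂ = ρX + (1 − ρ)μ  ⇒  X = (T̂ − (1 − ρ)μ) / ρ
X = (3.06745 − 0.197 × 3.75) / 0.803 = (3.06745 − 0.73875) / 0.803 = 2.32870 / 0.803 = 2.900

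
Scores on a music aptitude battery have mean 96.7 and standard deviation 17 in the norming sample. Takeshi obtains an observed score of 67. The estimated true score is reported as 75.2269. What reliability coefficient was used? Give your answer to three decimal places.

T̂ = ρX + (1 − ρ)μ  ⇒  T̂ − μ = ρ(X − μ)
ρ = (T̂ − μ)/(X − μ) = (75.2269 − 96.7) / (67 − 96.7) = -21.4731 / -29.7 = 0.72300

0.723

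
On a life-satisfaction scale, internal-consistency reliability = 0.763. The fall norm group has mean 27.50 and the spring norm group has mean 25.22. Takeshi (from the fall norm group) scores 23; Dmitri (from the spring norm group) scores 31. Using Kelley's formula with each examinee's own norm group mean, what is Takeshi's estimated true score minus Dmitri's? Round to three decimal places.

T̂_Takeshi = 0.763(23) + 0.237(27.50) = 24.06650
T̂_Dmitri = 0.763(31) + 0.237(25.22) = 29.63014
Difference = 24.06650 − 29.63014 = -5.56364

-5.564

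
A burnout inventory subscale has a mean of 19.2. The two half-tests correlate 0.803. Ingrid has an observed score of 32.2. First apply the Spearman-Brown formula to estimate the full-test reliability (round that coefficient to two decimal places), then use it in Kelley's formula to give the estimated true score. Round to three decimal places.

30.770

Spearman-Brown: ρ = 2r/(1 + r) = 2(0.803)/(1 + 0.803) = 1.6060/1.803 = 0.8907 → 0.89
T̂ = ρX + (1 − ρ)μ
  = 0.89 × 32.2 + 0.11 × 19.2
  = 28.658 + 2.112
  = 30.7700
  ≈ 30.770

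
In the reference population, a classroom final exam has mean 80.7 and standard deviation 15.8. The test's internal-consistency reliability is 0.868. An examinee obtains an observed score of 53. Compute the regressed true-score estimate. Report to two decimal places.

T̂ = ρX + (1 − ρ)μ
  = 0.868 × 53 + 0.132 × 80.7
  = 46.004 + 10.6524
  = 56.656
  ≈ 56.66

56.66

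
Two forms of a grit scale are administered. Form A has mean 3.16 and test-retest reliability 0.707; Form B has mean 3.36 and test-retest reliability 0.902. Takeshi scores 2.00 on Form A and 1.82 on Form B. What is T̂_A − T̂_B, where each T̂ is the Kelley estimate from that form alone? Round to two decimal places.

0.37

T̂_A = 0.707(2.00) + 0.293(3.16) = 2.3399
T̂_B = 0.902(1.82) + 0.098(3.36) = 1.9709
T̂_A − T̂_B = 0.3690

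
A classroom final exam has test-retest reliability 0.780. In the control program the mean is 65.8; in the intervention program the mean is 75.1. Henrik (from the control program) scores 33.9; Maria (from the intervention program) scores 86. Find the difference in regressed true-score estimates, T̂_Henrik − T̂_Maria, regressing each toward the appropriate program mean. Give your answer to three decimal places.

-42.684

T̂_Henrik = 0.780(33.9) + 0.220(65.8) = 40.91800
T̂_Maria = 0.780(86) + 0.220(75.1) = 83.60200
Difference = 40.91800 − 83.60200 = -42.68400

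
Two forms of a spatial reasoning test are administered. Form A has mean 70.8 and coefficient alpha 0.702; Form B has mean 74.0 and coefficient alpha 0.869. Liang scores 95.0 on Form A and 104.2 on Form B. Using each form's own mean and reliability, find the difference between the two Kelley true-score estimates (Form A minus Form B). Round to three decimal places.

T̂_A = 0.702(95.0) + 0.298(70.8) = 87.78840
T̂_B = 0.869(104.2) + 0.131(74.0) = 100.24380
T̂_A − T̂_B = -12.45540

-12.455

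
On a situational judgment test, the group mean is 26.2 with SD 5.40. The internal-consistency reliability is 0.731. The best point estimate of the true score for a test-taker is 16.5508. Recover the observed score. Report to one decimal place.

13.0

T̂ = ρX + (1 − ρ)μ  ⇒  X = (T̂ − (1 − ρ)μ) / ρ
X = (16.5508 − 0.269 × 26.2) / 0.731 = (16.5508 − 7.0478) / 0.731 = 9.5030 / 0.731 = 13.000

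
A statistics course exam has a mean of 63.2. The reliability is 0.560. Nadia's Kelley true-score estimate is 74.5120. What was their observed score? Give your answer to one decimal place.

83.4

T̂ = ρX + (1 − ρ)μ  ⇒  X = (T̂ − (1 − ρ)μ) / ρ
X = (74.5120 − 0.440 × 63.2) / 0.560 = (74.5120 − 27.8080) / 0.560 = 46.7040 / 0.560 = 83.400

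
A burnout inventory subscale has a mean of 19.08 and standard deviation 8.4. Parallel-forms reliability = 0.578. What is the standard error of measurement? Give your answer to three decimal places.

5.457

SEM = SD · √(1 − ρ) = 8.4 × √0.422 = 8.4 × 0.6496 = 5.4568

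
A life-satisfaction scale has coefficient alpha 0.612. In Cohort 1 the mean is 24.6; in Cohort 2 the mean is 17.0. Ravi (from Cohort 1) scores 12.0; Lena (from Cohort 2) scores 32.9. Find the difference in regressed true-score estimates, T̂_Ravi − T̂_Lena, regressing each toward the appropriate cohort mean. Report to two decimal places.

-9.84

T̂_Ravi = 0.612(12.0) + 0.388(24.6) = 16.8888
T̂_Lena = 0.612(32.9) + 0.388(17.0) = 26.7308
Difference = 16.8888 − 26.7308 = -9.8420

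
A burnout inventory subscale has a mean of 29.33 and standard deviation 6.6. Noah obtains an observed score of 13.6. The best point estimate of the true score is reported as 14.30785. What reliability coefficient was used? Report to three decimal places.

0.955

T̂ = ρX + (1 − ρ)μ  ⇒  T̂ − μ = ρ(X − μ)
ρ = (T̂ − μ)/(X − μ) = (14.30785 − 29.33) / (13.6 − 29.33) = -15.02215 / -15.73 = 0.95500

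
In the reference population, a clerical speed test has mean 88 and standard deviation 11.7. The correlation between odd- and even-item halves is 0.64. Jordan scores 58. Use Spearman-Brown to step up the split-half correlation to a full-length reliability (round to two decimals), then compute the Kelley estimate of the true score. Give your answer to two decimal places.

Spearman-Brown: ρ = 2r/(1 + r) = 2(0.64)/(1 + 0.64) = 1.280/1.64 = 0.7805 → 0.78
T̂ = ρX + (1 − ρ)μ
  = 0.78 × 58 + 0.22 × 88
  = 45.24 + 19.36
  = 64.600
  ≈ 64.60

64.60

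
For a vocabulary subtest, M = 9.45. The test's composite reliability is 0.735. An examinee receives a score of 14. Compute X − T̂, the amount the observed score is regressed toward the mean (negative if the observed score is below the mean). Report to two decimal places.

Kelley's formula gives T̂ = 0.735·14 + 0.265·9.45 = 10.290 + 2.50425 = 12.7942.
X − T̂ = 14 − 12.794 = 1.206 → 1.21

1.21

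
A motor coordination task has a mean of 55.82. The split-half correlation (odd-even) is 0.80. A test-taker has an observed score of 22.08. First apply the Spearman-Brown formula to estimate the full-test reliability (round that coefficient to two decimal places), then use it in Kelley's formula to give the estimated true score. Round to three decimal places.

Spearman-Brown: ρ = 2r/(1 + r) = 2(0.80)/(1 + 0.80) = 1.600/1.80 = 0.8889 → 0.89
Weight the observed score by reliability and the mean by (1 − reliability): T̂ = 0.89·22.08 + 0.11·55.82 = 19.6512 + 6.1402 = 25.7914.

25.791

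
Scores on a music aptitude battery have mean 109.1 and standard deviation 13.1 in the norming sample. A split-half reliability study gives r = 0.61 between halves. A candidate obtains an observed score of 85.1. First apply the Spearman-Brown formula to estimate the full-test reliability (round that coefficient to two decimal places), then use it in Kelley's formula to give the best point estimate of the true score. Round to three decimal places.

Spearman-Brown: ρ = 2r/(1 + r) = 2(0.61)/(1 + 0.61) = 1.220/1.61 = 0.7578 → 0.76
T̂ = ρX + (1 − ρ)μ
  = 0.76 × 85.1 + 0.24 × 109.1
  = 64.676 + 26.184
  = 90.8600
  ≈ 90.860

90.860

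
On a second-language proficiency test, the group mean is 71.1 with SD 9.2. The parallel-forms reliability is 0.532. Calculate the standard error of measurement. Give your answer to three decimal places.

SEM = SD · √(1 − ρ) = 9.2 × √0.468 = 9.2 × 0.6841 = 6.2938

6.294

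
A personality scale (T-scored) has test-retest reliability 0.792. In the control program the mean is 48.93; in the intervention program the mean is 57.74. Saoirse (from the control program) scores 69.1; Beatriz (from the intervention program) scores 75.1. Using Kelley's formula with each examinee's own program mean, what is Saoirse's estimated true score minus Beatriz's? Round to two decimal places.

T̂_Saoirse = 0.792(69.1) + 0.208(48.93) = 64.9046
T̂_Beatriz = 0.792(75.1) + 0.208(57.74) = 71.4891
Difference = 64.9046 − 71.4891 = -6.5845

-6.58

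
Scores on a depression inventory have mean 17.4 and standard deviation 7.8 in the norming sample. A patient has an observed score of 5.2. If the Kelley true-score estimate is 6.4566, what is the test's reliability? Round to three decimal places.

0.897

T̂ = ρX + (1 − ρ)μ  ⇒  T̂ − μ = ρ(X − μ)
ρ = (T̂ − μ)/(X − μ) = (6.4566 − 17.4) / (5.2 − 17.4) = -10.9434 / -12.2 = 0.89700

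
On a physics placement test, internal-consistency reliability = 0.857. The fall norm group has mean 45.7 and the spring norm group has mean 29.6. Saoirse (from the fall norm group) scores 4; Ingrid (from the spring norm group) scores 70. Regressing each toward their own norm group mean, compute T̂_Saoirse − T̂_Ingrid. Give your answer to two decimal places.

T̂_Saoirse = 0.857(4) + 0.143(45.7) = 9.9631
T̂_Ingrid = 0.857(70) + 0.143(29.6) = 64.2228
Difference = 9.9631 − 64.2228 = -54.2597

-54.26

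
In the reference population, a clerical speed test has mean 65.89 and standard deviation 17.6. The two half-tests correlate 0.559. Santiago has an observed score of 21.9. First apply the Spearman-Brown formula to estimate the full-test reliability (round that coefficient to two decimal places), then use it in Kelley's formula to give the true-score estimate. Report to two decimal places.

Spearman-Brown: ρ = 2r/(1 + r) = 2(0.559)/(1 + 0.559) = 1.1180/1.559 = 0.7171 → 0.72
T̂ = ρX + (1 − ρ)μ
  = 0.72 × 21.9 + 0.28 × 65.89
  = 15.768 + 18.4492
  = 34.217
  ≈ 34.22

34.22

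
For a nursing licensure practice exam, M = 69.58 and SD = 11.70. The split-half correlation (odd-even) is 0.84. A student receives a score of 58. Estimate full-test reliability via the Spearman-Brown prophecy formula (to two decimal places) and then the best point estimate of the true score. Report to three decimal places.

Spearman-Brown: ρ = 2r/(1 + r) = 2(0.84)/(1 + 0.84) = 1.680/1.84 = 0.9130 → 0.91
Weight the observed score by reliability and the mean by (1 − reliability): T̂ = 0.91·58 + 0.09·69.58 = 52.78 + 6.2622 = 59.0422.

59.042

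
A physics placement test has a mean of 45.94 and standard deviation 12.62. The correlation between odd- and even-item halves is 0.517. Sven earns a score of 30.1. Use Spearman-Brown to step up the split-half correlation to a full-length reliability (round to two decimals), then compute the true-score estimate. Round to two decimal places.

Spearman-Brown: ρ = 2r/(1 + r) = 2(0.517)/(1 + 0.517) = 1.0340/1.517 = 0.6816 → 0.68
T̂ = 0.68(30.1) + 0.32(45.94) = 20.468 + 14.7008 = 35.169 → 35.17

35.17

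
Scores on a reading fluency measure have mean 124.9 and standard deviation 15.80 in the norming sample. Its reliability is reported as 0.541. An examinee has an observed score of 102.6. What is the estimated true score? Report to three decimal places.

112.836

T̂ = 0.541(102.6) + 0.459(124.9) = 55.5066 + 57.3291 = 112.8357 → 112.836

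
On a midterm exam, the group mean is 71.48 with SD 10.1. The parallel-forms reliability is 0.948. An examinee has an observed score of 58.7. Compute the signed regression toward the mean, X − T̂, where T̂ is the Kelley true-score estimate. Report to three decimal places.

-0.665

T̂ = ρX + (1 − ρ)μ
  = 0.948 × 58.7 + 0.052 × 71.48
  = 55.6476 + 3.71696
  = 59.36456
  ≈ 59.3646
X − T̂ = 58.7 − 59.3646 = -0.6646 → -0.665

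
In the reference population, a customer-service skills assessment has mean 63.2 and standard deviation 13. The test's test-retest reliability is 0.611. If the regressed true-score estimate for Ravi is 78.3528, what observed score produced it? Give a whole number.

T̂ = ρX + (1 − ρ)μ  ⇒  X = (T̂ − (1 − ρ)μ) / ρ
X = (78.3528 − 0.389 × 63.2) / 0.611 = (78.3528 − 24.5848) / 0.611 = 53.7680 / 0.611 = 88.00

88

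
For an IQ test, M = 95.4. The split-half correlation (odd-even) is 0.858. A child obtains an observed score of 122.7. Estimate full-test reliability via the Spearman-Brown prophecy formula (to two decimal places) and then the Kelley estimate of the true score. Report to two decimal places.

120.52

Spearman-Brown: ρ = 2r/(1 + r) = 2(0.858)/(1 + 0.858) = 1.7160/1.858 = 0.9236 → 0.92
T̂ = ρX + (1 − ρ)μ
  = 0.92 × 122.7 + 0.08 × 95.4
  = 112.884 + 7.632
  = 120.516
  ≈ 120.52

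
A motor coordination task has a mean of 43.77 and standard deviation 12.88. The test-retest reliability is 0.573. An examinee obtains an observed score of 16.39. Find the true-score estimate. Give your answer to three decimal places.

28.081

Kelley's formula gives T̂ = 0.573·16.39 + 0.427·43.77 = 9.39147 + 18.68979 = 28.0813.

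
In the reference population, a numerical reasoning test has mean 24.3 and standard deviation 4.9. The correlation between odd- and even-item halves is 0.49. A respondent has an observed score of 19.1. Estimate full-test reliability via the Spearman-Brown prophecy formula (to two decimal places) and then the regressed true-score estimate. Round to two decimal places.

20.87

Spearman-Brown: ρ = 2r/(1 + r) = 2(0.49)/(1 + 0.49) = 0.980/1.49 = 0.6577 → 0.66
T̂ = ρX + (1 − ρ)μ
  = 0.66 × 19.1 + 0.34 × 24.3
  = 12.606 + 8.262
  = 20.868
  ≈ 20.87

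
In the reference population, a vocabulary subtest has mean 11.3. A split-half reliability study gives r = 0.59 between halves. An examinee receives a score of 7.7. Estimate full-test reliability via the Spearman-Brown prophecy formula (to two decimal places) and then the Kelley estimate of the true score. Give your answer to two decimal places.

Spearman-Brown: ρ = 2r/(1 + r) = 2(0.59)/(1 + 0.59) = 1.180/1.59 = 0.7421 → 0.74
T̂ = 0.74(7.7) + 0.26(11.3) = 5.698 + 2.938 = 8.636 → 8.64

8.64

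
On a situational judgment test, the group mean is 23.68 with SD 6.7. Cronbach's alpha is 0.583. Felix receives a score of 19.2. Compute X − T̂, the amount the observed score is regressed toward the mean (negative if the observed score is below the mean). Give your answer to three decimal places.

-1.868

Weight the observed score by reliability and the mean by (1 − reliability): T̂ = 0.583·19.2 + 0.417·23.68 = 11.1936 + 9.87456 = 21.06816.
X − T̂ = 19.2 − 21.0682 = -1.8682 → -1.868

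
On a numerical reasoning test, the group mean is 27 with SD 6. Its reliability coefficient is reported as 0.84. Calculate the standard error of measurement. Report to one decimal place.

SEM = SD · √(1 − ρ) = 6 × √0.16 = 6 × 0.4000 = 2.400

2.4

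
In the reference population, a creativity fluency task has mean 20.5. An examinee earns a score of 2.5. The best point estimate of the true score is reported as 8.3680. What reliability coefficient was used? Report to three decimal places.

T̂ = ρX + (1 − ρ)μ  ⇒  T̂ − μ = ρ(X − μ)
ρ = (T̂ − μ)/(X − μ) = (8.3680 − 20.5) / (2.5 − 20.5) = -12.1320 / -18.0 = 0.67400

0.674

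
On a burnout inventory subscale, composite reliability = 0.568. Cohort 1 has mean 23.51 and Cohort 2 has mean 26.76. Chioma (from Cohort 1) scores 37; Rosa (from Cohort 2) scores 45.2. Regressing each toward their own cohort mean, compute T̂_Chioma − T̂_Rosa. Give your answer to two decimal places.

-6.06

T̂_Chioma = 0.568(37) + 0.432(23.51) = 31.1723
T̂_Rosa = 0.568(45.2) + 0.432(26.76) = 37.2339
Difference = 31.1723 − 37.2339 = -6.0616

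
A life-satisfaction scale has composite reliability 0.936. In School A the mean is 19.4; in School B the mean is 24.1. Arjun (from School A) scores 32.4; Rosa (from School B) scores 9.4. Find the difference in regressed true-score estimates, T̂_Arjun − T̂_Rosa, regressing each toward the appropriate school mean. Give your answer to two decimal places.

T̂_Arjun = 0.936(32.4) + 0.064(19.4) = 31.5680
T̂_Rosa = 0.936(9.4) + 0.064(24.1) = 10.3408
Difference = 31.5680 − 10.3408 = 21.2272

21.23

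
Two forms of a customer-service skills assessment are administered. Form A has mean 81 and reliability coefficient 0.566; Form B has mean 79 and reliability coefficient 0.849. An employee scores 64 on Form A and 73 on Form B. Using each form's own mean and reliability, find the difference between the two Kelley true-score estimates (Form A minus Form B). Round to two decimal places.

-2.53

T̂_A = 0.566(64) + 0.434(81) = 71.3780
T̂_B = 0.849(73) + 0.151(79) = 73.9060
T̂_A − T̂_B = -2.5280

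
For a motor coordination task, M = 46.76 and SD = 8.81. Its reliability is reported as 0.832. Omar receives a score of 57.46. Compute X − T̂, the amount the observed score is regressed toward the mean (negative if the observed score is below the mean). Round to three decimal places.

1.798

T̂ = 0.832(57.46) + 0.168(46.76) = 47.80672 + 7.85568 = 55.66240 → 55.6624
X − T̂ = 57.46 − 55.6624 = 1.7976 → 1.798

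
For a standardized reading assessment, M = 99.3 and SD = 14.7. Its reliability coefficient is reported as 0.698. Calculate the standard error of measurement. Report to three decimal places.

SEM = SD · √(1 − ρ) = 14.7 × √0.302 = 14.7 × 0.5495 = 8.0783

8.078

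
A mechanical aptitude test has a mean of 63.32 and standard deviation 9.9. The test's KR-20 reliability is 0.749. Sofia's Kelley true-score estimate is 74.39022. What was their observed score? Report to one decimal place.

78.1

T̂ = ρX + (1 − ρ)μ  ⇒  X = (T̂ − (1 − ρ)μ) / ρ
X = (74.39022 − 0.251 × 63.32) / 0.749 = (74.39022 − 15.89332) / 0.749 = 58.49690 / 0.749 = 78.100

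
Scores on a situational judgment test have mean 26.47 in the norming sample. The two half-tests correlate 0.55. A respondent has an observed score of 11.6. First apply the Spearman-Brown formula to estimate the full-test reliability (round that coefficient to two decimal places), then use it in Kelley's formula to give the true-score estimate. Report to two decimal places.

Spearman-Brown: ρ = 2r/(1 + r) = 2(0.55)/(1 + 0.55) = 1.100/1.55 = 0.7097 → 0.71
Weight the observed score by reliability and the mean by (1 − reliability): T̂ = 0.71·11.6 + 0.29·26.47 = 8.236 + 7.6763 = 15.912.

15.91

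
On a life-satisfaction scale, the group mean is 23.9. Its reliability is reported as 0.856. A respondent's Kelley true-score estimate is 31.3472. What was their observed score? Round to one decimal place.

32.6

T̂ = ρX + (1 − ρ)μ  ⇒  X = (T̂ − (1 − ρ)μ) / ρ
X = (31.3472 − 0.144 × 23.9) / 0.856 = (31.3472 − 3.4416) / 0.856 = 27.9056 / 0.856 = 32.600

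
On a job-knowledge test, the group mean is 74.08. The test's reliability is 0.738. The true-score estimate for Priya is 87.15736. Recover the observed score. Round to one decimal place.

91.8

T̂ = ρX + (1 − ρ)μ  ⇒  X = (T̂ − (1 − ρ)μ) / ρ
X = (87.15736 − 0.262 × 74.08) / 0.738 = (87.15736 − 19.40896) / 0.738 = 67.74840 / 0.738 = 91.800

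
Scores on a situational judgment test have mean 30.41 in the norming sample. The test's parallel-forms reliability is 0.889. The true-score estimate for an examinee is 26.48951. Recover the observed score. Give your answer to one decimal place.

T̂ = ρX + (1 − ρ)μ  ⇒  X = (T̂ − (1 − ρ)μ) / ρ
X = (26.48951 − 0.111 × 30.41) / 0.889 = (26.48951 − 3.37551) / 0.889 = 23.11400 / 0.889 = 26.000

26.0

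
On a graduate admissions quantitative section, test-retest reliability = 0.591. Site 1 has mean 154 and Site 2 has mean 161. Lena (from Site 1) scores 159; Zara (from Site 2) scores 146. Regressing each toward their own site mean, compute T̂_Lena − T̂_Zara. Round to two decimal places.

T̂_Lena = 0.591(159) + 0.409(154) = 156.9550
T̂_Zara = 0.591(146) + 0.409(161) = 152.1350
Difference = 156.9550 − 152.1350 = 4.8200

4.82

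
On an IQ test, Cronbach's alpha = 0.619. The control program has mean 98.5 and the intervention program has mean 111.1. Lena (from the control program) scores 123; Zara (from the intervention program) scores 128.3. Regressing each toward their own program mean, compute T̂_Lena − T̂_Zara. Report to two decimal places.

T̂_Lena = 0.619(123) + 0.381(98.5) = 113.6655
T̂_Zara = 0.619(128.3) + 0.381(111.1) = 121.7468
Difference = 113.6655 − 121.7468 = -8.0813

-8.08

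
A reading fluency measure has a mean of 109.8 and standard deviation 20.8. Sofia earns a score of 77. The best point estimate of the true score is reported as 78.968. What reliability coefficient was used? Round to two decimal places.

0.94

T̂ = ρX + (1 − ρ)μ  ⇒  T̂ − μ = ρ(X − μ)
ρ = (T̂ − μ)/(X − μ) = (78.968 − 109.8) / (77 − 109.8) = -30.832 / -32.8 = 0.9400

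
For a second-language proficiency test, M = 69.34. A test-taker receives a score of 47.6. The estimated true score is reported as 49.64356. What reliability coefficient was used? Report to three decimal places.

0.906

T̂ = ρX + (1 − ρ)μ  ⇒  T̂ − μ = ρ(X − μ)
ρ = (T̂ − μ)/(X − μ) = (49.64356 − 69.34) / (47.6 − 69.34) = -19.69644 / -21.74 = 0.90600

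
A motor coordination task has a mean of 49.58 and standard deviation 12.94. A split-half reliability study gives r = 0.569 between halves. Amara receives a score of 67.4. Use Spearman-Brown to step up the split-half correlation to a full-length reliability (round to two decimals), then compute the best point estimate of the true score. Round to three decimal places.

Spearman-Brown: ρ = 2r/(1 + r) = 2(0.569)/(1 + 0.569) = 1.1380/1.569 = 0.7253 → 0.73
Weight the observed score by reliability and the mean by (1 − reliability): T̂ = 0.73·67.4 + 0.27·49.58 = 49.202 + 13.3866 = 62.5886.

62.589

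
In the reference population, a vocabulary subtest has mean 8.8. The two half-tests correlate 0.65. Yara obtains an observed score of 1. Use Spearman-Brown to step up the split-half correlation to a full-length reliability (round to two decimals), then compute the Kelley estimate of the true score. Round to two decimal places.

Spearman-Brown: ρ = 2r/(1 + r) = 2(0.65)/(1 + 0.65) = 1.300/1.65 = 0.7879 → 0.79
T̂ = ρX + (1 − ρ)μ
  = 0.79 × 1 + 0.21 × 8.8
  = 0.79 + 1.848
  = 2.638
  ≈ 2.64

2.64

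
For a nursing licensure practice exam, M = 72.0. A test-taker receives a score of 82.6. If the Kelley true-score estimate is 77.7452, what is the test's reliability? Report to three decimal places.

0.542

T̂ = ρX + (1 − ρ)μ  ⇒  T̂ − μ = ρ(X − μ)
ρ = (T̂ − μ)/(X − μ) = (77.7452 − 72.0) / (82.6 − 72.0) = 5.7452 / 10.6 = 0.54200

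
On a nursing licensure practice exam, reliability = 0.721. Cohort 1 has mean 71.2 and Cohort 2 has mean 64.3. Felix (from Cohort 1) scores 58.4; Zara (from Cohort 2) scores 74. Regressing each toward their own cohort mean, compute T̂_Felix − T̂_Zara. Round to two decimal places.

-9.32

T̂_Felix = 0.721(58.4) + 0.279(71.2) = 61.9712
T̂_Zara = 0.721(74) + 0.279(64.3) = 71.2937
Difference = 61.9712 − 71.2937 = -9.3225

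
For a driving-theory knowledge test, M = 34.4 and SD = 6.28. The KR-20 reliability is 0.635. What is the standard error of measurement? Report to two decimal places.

3.79

SEM = SD · √(1 − ρ) = 6.28 × √0.365 = 6.28 × 0.6042 = 3.794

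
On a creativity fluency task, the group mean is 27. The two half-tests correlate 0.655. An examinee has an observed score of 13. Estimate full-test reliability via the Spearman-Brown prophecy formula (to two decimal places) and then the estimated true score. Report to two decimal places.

Spearman-Brown: ρ = 2r/(1 + r) = 2(0.655)/(1 + 0.655) = 1.3100/1.655 = 0.7915 → 0.79
T̂ = 0.79(13) + 0.21(27) = 10.27 + 5.67 = 15.940 → 15.94

15.94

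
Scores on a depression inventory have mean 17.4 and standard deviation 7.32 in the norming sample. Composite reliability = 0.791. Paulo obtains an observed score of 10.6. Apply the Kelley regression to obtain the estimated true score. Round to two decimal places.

Kelley's formula gives T̂ = 0.791·10.6 + 0.209·17.4 = 8.3846 + 3.6366 = 12.021.

12.02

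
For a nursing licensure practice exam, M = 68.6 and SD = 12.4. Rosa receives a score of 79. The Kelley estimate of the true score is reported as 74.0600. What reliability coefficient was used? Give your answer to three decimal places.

0.525

T̂ = ρX + (1 − ρ)μ  ⇒  T̂ − μ = ρ(X − μ)
ρ = (T̂ − μ)/(X − μ) = (74.0600 − 68.6) / (79 − 68.6) = 5.4600 / 10.4 = 0.52500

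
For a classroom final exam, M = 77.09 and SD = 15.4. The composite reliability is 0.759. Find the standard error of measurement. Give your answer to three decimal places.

SEM = SD · √(1 − ρ) = 15.4 × √0.241 = 15.4 × 0.4909 = 7.5601

7.560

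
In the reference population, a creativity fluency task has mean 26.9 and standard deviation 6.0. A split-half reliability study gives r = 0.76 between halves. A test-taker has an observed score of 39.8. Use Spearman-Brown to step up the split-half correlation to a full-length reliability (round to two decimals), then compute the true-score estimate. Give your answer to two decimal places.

37.99

Spearman-Brown: ρ = 2r/(1 + r) = 2(0.76)/(1 + 0.76) = 1.520/1.76 = 0.8636 → 0.86
T̂ = 0.86(39.8) + 0.14(26.9) = 34.228 + 3.766 = 37.994 → 37.99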